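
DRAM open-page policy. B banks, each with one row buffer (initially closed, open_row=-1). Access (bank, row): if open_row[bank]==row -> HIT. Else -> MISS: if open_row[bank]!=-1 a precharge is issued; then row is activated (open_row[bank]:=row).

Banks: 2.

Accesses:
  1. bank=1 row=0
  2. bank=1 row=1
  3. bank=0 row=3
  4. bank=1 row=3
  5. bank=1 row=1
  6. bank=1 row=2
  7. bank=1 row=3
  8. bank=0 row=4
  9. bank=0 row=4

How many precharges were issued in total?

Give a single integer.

Acc 1: bank1 row0 -> MISS (open row0); precharges=0
Acc 2: bank1 row1 -> MISS (open row1); precharges=1
Acc 3: bank0 row3 -> MISS (open row3); precharges=1
Acc 4: bank1 row3 -> MISS (open row3); precharges=2
Acc 5: bank1 row1 -> MISS (open row1); precharges=3
Acc 6: bank1 row2 -> MISS (open row2); precharges=4
Acc 7: bank1 row3 -> MISS (open row3); precharges=5
Acc 8: bank0 row4 -> MISS (open row4); precharges=6
Acc 9: bank0 row4 -> HIT

Answer: 6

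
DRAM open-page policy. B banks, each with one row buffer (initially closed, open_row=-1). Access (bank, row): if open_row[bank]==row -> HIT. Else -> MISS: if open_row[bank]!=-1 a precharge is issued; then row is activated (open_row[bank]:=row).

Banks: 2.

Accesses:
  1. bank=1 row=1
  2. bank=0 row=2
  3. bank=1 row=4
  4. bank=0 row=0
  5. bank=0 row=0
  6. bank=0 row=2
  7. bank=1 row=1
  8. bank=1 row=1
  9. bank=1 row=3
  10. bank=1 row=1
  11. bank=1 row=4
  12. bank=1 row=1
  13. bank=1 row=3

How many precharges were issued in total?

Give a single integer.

Acc 1: bank1 row1 -> MISS (open row1); precharges=0
Acc 2: bank0 row2 -> MISS (open row2); precharges=0
Acc 3: bank1 row4 -> MISS (open row4); precharges=1
Acc 4: bank0 row0 -> MISS (open row0); precharges=2
Acc 5: bank0 row0 -> HIT
Acc 6: bank0 row2 -> MISS (open row2); precharges=3
Acc 7: bank1 row1 -> MISS (open row1); precharges=4
Acc 8: bank1 row1 -> HIT
Acc 9: bank1 row3 -> MISS (open row3); precharges=5
Acc 10: bank1 row1 -> MISS (open row1); precharges=6
Acc 11: bank1 row4 -> MISS (open row4); precharges=7
Acc 12: bank1 row1 -> MISS (open row1); precharges=8
Acc 13: bank1 row3 -> MISS (open row3); precharges=9

Answer: 9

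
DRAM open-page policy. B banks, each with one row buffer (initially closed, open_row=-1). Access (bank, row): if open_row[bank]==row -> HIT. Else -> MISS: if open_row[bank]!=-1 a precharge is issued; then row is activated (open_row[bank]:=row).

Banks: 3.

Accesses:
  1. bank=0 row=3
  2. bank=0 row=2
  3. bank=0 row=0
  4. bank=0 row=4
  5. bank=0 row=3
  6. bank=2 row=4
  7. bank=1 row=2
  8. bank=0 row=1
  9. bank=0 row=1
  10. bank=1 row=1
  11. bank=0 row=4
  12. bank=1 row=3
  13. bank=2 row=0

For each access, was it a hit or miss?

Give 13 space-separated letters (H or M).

Answer: M M M M M M M M H M M M M

Derivation:
Acc 1: bank0 row3 -> MISS (open row3); precharges=0
Acc 2: bank0 row2 -> MISS (open row2); precharges=1
Acc 3: bank0 row0 -> MISS (open row0); precharges=2
Acc 4: bank0 row4 -> MISS (open row4); precharges=3
Acc 5: bank0 row3 -> MISS (open row3); precharges=4
Acc 6: bank2 row4 -> MISS (open row4); precharges=4
Acc 7: bank1 row2 -> MISS (open row2); precharges=4
Acc 8: bank0 row1 -> MISS (open row1); precharges=5
Acc 9: bank0 row1 -> HIT
Acc 10: bank1 row1 -> MISS (open row1); precharges=6
Acc 11: bank0 row4 -> MISS (open row4); precharges=7
Acc 12: bank1 row3 -> MISS (open row3); precharges=8
Acc 13: bank2 row0 -> MISS (open row0); precharges=9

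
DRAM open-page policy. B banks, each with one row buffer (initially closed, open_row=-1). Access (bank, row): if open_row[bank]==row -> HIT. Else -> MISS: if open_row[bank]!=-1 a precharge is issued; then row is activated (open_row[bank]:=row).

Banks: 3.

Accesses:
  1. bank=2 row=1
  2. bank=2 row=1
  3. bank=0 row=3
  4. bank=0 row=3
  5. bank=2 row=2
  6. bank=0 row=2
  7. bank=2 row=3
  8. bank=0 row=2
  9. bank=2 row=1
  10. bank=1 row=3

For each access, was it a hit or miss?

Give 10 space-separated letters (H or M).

Acc 1: bank2 row1 -> MISS (open row1); precharges=0
Acc 2: bank2 row1 -> HIT
Acc 3: bank0 row3 -> MISS (open row3); precharges=0
Acc 4: bank0 row3 -> HIT
Acc 5: bank2 row2 -> MISS (open row2); precharges=1
Acc 6: bank0 row2 -> MISS (open row2); precharges=2
Acc 7: bank2 row3 -> MISS (open row3); precharges=3
Acc 8: bank0 row2 -> HIT
Acc 9: bank2 row1 -> MISS (open row1); precharges=4
Acc 10: bank1 row3 -> MISS (open row3); precharges=4

Answer: M H M H M M M H M M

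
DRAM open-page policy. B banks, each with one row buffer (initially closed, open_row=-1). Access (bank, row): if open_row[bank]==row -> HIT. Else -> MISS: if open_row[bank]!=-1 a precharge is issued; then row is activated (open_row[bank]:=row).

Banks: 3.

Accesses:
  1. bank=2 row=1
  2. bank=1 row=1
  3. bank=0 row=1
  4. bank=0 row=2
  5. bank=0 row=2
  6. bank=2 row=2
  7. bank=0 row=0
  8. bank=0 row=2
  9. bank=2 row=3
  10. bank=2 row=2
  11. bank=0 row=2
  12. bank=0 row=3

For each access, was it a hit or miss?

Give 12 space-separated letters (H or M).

Acc 1: bank2 row1 -> MISS (open row1); precharges=0
Acc 2: bank1 row1 -> MISS (open row1); precharges=0
Acc 3: bank0 row1 -> MISS (open row1); precharges=0
Acc 4: bank0 row2 -> MISS (open row2); precharges=1
Acc 5: bank0 row2 -> HIT
Acc 6: bank2 row2 -> MISS (open row2); precharges=2
Acc 7: bank0 row0 -> MISS (open row0); precharges=3
Acc 8: bank0 row2 -> MISS (open row2); precharges=4
Acc 9: bank2 row3 -> MISS (open row3); precharges=5
Acc 10: bank2 row2 -> MISS (open row2); precharges=6
Acc 11: bank0 row2 -> HIT
Acc 12: bank0 row3 -> MISS (open row3); precharges=7

Answer: M M M M H M M M M M H M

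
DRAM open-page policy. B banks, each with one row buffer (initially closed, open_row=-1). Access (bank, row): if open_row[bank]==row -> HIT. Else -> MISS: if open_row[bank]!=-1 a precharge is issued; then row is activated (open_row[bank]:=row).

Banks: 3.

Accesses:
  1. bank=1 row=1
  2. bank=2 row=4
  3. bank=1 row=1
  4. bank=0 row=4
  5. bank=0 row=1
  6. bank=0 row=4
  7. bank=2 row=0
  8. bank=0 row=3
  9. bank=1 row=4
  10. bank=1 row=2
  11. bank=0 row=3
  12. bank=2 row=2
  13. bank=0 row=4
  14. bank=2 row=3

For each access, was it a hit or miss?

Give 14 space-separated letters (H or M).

Acc 1: bank1 row1 -> MISS (open row1); precharges=0
Acc 2: bank2 row4 -> MISS (open row4); precharges=0
Acc 3: bank1 row1 -> HIT
Acc 4: bank0 row4 -> MISS (open row4); precharges=0
Acc 5: bank0 row1 -> MISS (open row1); precharges=1
Acc 6: bank0 row4 -> MISS (open row4); precharges=2
Acc 7: bank2 row0 -> MISS (open row0); precharges=3
Acc 8: bank0 row3 -> MISS (open row3); precharges=4
Acc 9: bank1 row4 -> MISS (open row4); precharges=5
Acc 10: bank1 row2 -> MISS (open row2); precharges=6
Acc 11: bank0 row3 -> HIT
Acc 12: bank2 row2 -> MISS (open row2); precharges=7
Acc 13: bank0 row4 -> MISS (open row4); precharges=8
Acc 14: bank2 row3 -> MISS (open row3); precharges=9

Answer: M M H M M M M M M M H M M M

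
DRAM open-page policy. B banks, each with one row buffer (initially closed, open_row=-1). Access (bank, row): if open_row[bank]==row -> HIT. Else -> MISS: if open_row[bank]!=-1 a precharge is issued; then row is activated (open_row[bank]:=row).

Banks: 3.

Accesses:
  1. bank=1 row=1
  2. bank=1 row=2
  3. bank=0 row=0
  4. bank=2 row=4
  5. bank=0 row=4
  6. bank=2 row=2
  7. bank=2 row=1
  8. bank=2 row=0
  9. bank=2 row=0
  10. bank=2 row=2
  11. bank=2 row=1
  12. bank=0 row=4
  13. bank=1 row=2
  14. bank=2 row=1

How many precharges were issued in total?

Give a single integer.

Acc 1: bank1 row1 -> MISS (open row1); precharges=0
Acc 2: bank1 row2 -> MISS (open row2); precharges=1
Acc 3: bank0 row0 -> MISS (open row0); precharges=1
Acc 4: bank2 row4 -> MISS (open row4); precharges=1
Acc 5: bank0 row4 -> MISS (open row4); precharges=2
Acc 6: bank2 row2 -> MISS (open row2); precharges=3
Acc 7: bank2 row1 -> MISS (open row1); precharges=4
Acc 8: bank2 row0 -> MISS (open row0); precharges=5
Acc 9: bank2 row0 -> HIT
Acc 10: bank2 row2 -> MISS (open row2); precharges=6
Acc 11: bank2 row1 -> MISS (open row1); precharges=7
Acc 12: bank0 row4 -> HIT
Acc 13: bank1 row2 -> HIT
Acc 14: bank2 row1 -> HIT

Answer: 7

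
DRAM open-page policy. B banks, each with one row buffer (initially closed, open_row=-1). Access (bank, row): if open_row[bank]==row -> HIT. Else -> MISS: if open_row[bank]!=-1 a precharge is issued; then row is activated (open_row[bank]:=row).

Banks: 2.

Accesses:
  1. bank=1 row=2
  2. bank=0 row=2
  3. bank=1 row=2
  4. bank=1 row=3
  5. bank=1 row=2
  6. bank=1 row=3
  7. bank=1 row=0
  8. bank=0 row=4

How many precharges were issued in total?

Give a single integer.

Answer: 5

Derivation:
Acc 1: bank1 row2 -> MISS (open row2); precharges=0
Acc 2: bank0 row2 -> MISS (open row2); precharges=0
Acc 3: bank1 row2 -> HIT
Acc 4: bank1 row3 -> MISS (open row3); precharges=1
Acc 5: bank1 row2 -> MISS (open row2); precharges=2
Acc 6: bank1 row3 -> MISS (open row3); precharges=3
Acc 7: bank1 row0 -> MISS (open row0); precharges=4
Acc 8: bank0 row4 -> MISS (open row4); precharges=5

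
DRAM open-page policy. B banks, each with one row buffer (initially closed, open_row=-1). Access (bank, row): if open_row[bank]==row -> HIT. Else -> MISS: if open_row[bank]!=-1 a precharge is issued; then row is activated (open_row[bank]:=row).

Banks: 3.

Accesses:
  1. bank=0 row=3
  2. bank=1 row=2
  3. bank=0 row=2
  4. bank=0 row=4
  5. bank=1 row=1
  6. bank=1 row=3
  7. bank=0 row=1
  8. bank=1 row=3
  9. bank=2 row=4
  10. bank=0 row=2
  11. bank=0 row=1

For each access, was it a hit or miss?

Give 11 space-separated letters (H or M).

Acc 1: bank0 row3 -> MISS (open row3); precharges=0
Acc 2: bank1 row2 -> MISS (open row2); precharges=0
Acc 3: bank0 row2 -> MISS (open row2); precharges=1
Acc 4: bank0 row4 -> MISS (open row4); precharges=2
Acc 5: bank1 row1 -> MISS (open row1); precharges=3
Acc 6: bank1 row3 -> MISS (open row3); precharges=4
Acc 7: bank0 row1 -> MISS (open row1); precharges=5
Acc 8: bank1 row3 -> HIT
Acc 9: bank2 row4 -> MISS (open row4); precharges=5
Acc 10: bank0 row2 -> MISS (open row2); precharges=6
Acc 11: bank0 row1 -> MISS (open row1); precharges=7

Answer: M M M M M M M H M M M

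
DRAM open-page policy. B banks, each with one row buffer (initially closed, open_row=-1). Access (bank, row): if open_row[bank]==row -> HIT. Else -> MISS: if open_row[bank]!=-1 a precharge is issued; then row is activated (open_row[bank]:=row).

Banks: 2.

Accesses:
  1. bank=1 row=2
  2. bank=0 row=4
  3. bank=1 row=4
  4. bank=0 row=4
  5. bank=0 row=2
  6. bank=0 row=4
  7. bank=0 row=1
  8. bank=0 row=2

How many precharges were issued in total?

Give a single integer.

Acc 1: bank1 row2 -> MISS (open row2); precharges=0
Acc 2: bank0 row4 -> MISS (open row4); precharges=0
Acc 3: bank1 row4 -> MISS (open row4); precharges=1
Acc 4: bank0 row4 -> HIT
Acc 5: bank0 row2 -> MISS (open row2); precharges=2
Acc 6: bank0 row4 -> MISS (open row4); precharges=3
Acc 7: bank0 row1 -> MISS (open row1); precharges=4
Acc 8: bank0 row2 -> MISS (open row2); precharges=5

Answer: 5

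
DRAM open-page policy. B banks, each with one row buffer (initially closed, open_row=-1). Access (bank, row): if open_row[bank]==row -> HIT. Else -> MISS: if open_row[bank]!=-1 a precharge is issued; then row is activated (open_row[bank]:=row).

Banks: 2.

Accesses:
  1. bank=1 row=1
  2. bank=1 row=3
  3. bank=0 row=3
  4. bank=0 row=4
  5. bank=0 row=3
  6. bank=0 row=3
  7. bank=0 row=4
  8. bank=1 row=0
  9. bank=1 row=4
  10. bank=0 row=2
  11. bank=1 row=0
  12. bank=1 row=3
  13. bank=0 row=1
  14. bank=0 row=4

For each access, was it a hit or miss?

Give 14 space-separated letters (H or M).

Acc 1: bank1 row1 -> MISS (open row1); precharges=0
Acc 2: bank1 row3 -> MISS (open row3); precharges=1
Acc 3: bank0 row3 -> MISS (open row3); precharges=1
Acc 4: bank0 row4 -> MISS (open row4); precharges=2
Acc 5: bank0 row3 -> MISS (open row3); precharges=3
Acc 6: bank0 row3 -> HIT
Acc 7: bank0 row4 -> MISS (open row4); precharges=4
Acc 8: bank1 row0 -> MISS (open row0); precharges=5
Acc 9: bank1 row4 -> MISS (open row4); precharges=6
Acc 10: bank0 row2 -> MISS (open row2); precharges=7
Acc 11: bank1 row0 -> MISS (open row0); precharges=8
Acc 12: bank1 row3 -> MISS (open row3); precharges=9
Acc 13: bank0 row1 -> MISS (open row1); precharges=10
Acc 14: bank0 row4 -> MISS (open row4); precharges=11

Answer: M M M M M H M M M M M M M M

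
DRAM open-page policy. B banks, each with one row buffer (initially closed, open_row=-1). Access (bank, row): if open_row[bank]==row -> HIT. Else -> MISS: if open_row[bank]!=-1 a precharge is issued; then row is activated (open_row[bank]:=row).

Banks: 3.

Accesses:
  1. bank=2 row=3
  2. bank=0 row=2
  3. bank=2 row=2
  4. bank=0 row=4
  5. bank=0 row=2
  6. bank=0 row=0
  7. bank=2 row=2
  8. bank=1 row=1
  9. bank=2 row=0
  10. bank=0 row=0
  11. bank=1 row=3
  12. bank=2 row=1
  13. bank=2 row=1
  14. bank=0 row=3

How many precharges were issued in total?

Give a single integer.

Answer: 8

Derivation:
Acc 1: bank2 row3 -> MISS (open row3); precharges=0
Acc 2: bank0 row2 -> MISS (open row2); precharges=0
Acc 3: bank2 row2 -> MISS (open row2); precharges=1
Acc 4: bank0 row4 -> MISS (open row4); precharges=2
Acc 5: bank0 row2 -> MISS (open row2); precharges=3
Acc 6: bank0 row0 -> MISS (open row0); precharges=4
Acc 7: bank2 row2 -> HIT
Acc 8: bank1 row1 -> MISS (open row1); precharges=4
Acc 9: bank2 row0 -> MISS (open row0); precharges=5
Acc 10: bank0 row0 -> HIT
Acc 11: bank1 row3 -> MISS (open row3); precharges=6
Acc 12: bank2 row1 -> MISS (open row1); precharges=7
Acc 13: bank2 row1 -> HIT
Acc 14: bank0 row3 -> MISS (open row3); precharges=8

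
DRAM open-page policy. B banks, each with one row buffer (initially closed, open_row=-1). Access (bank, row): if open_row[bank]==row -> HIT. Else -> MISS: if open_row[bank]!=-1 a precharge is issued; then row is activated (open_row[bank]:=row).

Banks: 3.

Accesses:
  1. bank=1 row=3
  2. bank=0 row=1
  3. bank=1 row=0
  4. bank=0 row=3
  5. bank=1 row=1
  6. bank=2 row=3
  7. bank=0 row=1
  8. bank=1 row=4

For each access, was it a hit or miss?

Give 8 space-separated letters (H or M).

Acc 1: bank1 row3 -> MISS (open row3); precharges=0
Acc 2: bank0 row1 -> MISS (open row1); precharges=0
Acc 3: bank1 row0 -> MISS (open row0); precharges=1
Acc 4: bank0 row3 -> MISS (open row3); precharges=2
Acc 5: bank1 row1 -> MISS (open row1); precharges=3
Acc 6: bank2 row3 -> MISS (open row3); precharges=3
Acc 7: bank0 row1 -> MISS (open row1); precharges=4
Acc 8: bank1 row4 -> MISS (open row4); precharges=5

Answer: M M M M M M M M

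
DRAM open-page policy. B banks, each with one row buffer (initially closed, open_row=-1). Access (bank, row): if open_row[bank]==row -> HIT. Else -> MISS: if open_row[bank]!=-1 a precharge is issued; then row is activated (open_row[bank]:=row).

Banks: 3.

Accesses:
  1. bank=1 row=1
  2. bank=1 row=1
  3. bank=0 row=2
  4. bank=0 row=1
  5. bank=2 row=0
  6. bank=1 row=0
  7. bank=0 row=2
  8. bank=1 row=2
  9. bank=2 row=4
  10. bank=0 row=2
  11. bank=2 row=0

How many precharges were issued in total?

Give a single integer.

Acc 1: bank1 row1 -> MISS (open row1); precharges=0
Acc 2: bank1 row1 -> HIT
Acc 3: bank0 row2 -> MISS (open row2); precharges=0
Acc 4: bank0 row1 -> MISS (open row1); precharges=1
Acc 5: bank2 row0 -> MISS (open row0); precharges=1
Acc 6: bank1 row0 -> MISS (open row0); precharges=2
Acc 7: bank0 row2 -> MISS (open row2); precharges=3
Acc 8: bank1 row2 -> MISS (open row2); precharges=4
Acc 9: bank2 row4 -> MISS (open row4); precharges=5
Acc 10: bank0 row2 -> HIT
Acc 11: bank2 row0 -> MISS (open row0); precharges=6

Answer: 6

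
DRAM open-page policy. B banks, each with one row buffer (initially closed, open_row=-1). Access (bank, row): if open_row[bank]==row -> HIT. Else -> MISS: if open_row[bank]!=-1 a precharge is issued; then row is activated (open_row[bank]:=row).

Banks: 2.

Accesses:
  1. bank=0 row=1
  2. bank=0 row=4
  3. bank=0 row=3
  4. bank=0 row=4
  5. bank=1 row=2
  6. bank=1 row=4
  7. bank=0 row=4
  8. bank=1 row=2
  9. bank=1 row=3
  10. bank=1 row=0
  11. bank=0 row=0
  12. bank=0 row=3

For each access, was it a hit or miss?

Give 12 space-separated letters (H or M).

Acc 1: bank0 row1 -> MISS (open row1); precharges=0
Acc 2: bank0 row4 -> MISS (open row4); precharges=1
Acc 3: bank0 row3 -> MISS (open row3); precharges=2
Acc 4: bank0 row4 -> MISS (open row4); precharges=3
Acc 5: bank1 row2 -> MISS (open row2); precharges=3
Acc 6: bank1 row4 -> MISS (open row4); precharges=4
Acc 7: bank0 row4 -> HIT
Acc 8: bank1 row2 -> MISS (open row2); precharges=5
Acc 9: bank1 row3 -> MISS (open row3); precharges=6
Acc 10: bank1 row0 -> MISS (open row0); precharges=7
Acc 11: bank0 row0 -> MISS (open row0); precharges=8
Acc 12: bank0 row3 -> MISS (open row3); precharges=9

Answer: M M M M M M H M M M M M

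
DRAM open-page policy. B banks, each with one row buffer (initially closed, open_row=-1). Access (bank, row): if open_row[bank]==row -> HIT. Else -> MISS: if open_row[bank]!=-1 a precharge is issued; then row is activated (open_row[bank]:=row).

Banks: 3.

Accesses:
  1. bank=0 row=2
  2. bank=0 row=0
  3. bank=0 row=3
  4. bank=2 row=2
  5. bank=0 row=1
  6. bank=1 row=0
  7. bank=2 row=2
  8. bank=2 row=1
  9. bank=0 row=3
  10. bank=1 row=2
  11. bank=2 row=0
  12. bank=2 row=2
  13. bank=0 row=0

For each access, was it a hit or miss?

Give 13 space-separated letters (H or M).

Answer: M M M M M M H M M M M M M

Derivation:
Acc 1: bank0 row2 -> MISS (open row2); precharges=0
Acc 2: bank0 row0 -> MISS (open row0); precharges=1
Acc 3: bank0 row3 -> MISS (open row3); precharges=2
Acc 4: bank2 row2 -> MISS (open row2); precharges=2
Acc 5: bank0 row1 -> MISS (open row1); precharges=3
Acc 6: bank1 row0 -> MISS (open row0); precharges=3
Acc 7: bank2 row2 -> HIT
Acc 8: bank2 row1 -> MISS (open row1); precharges=4
Acc 9: bank0 row3 -> MISS (open row3); precharges=5
Acc 10: bank1 row2 -> MISS (open row2); precharges=6
Acc 11: bank2 row0 -> MISS (open row0); precharges=7
Acc 12: bank2 row2 -> MISS (open row2); precharges=8
Acc 13: bank0 row0 -> MISS (open row0); precharges=9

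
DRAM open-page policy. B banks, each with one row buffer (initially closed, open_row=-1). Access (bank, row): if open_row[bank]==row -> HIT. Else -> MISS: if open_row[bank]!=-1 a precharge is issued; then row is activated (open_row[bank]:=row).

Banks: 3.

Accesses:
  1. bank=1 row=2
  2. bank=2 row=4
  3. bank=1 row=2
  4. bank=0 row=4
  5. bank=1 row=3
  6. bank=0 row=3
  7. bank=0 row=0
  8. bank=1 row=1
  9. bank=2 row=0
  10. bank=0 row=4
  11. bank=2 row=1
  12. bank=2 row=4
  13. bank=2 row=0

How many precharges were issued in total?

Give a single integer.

Acc 1: bank1 row2 -> MISS (open row2); precharges=0
Acc 2: bank2 row4 -> MISS (open row4); precharges=0
Acc 3: bank1 row2 -> HIT
Acc 4: bank0 row4 -> MISS (open row4); precharges=0
Acc 5: bank1 row3 -> MISS (open row3); precharges=1
Acc 6: bank0 row3 -> MISS (open row3); precharges=2
Acc 7: bank0 row0 -> MISS (open row0); precharges=3
Acc 8: bank1 row1 -> MISS (open row1); precharges=4
Acc 9: bank2 row0 -> MISS (open row0); precharges=5
Acc 10: bank0 row4 -> MISS (open row4); precharges=6
Acc 11: bank2 row1 -> MISS (open row1); precharges=7
Acc 12: bank2 row4 -> MISS (open row4); precharges=8
Acc 13: bank2 row0 -> MISS (open row0); precharges=9

Answer: 9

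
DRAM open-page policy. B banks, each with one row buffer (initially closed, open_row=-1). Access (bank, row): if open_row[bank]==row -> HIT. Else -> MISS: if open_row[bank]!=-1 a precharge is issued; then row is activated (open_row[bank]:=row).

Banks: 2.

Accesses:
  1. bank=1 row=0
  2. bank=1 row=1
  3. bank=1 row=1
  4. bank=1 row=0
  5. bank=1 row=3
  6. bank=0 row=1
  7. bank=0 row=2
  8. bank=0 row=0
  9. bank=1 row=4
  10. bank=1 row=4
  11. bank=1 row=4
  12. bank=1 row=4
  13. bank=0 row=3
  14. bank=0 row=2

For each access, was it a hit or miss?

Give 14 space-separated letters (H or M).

Answer: M M H M M M M M M H H H M M

Derivation:
Acc 1: bank1 row0 -> MISS (open row0); precharges=0
Acc 2: bank1 row1 -> MISS (open row1); precharges=1
Acc 3: bank1 row1 -> HIT
Acc 4: bank1 row0 -> MISS (open row0); precharges=2
Acc 5: bank1 row3 -> MISS (open row3); precharges=3
Acc 6: bank0 row1 -> MISS (open row1); precharges=3
Acc 7: bank0 row2 -> MISS (open row2); precharges=4
Acc 8: bank0 row0 -> MISS (open row0); precharges=5
Acc 9: bank1 row4 -> MISS (open row4); precharges=6
Acc 10: bank1 row4 -> HIT
Acc 11: bank1 row4 -> HIT
Acc 12: bank1 row4 -> HIT
Acc 13: bank0 row3 -> MISS (open row3); precharges=7
Acc 14: bank0 row2 -> MISS (open row2); precharges=8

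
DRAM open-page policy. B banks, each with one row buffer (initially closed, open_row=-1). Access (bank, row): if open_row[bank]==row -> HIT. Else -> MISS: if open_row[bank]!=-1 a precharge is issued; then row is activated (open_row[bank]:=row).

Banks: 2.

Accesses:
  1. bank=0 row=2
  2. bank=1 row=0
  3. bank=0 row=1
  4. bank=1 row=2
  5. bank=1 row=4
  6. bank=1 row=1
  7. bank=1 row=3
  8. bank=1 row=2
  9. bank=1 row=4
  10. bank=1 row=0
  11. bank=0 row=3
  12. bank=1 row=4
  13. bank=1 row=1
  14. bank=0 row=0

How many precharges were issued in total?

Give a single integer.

Acc 1: bank0 row2 -> MISS (open row2); precharges=0
Acc 2: bank1 row0 -> MISS (open row0); precharges=0
Acc 3: bank0 row1 -> MISS (open row1); precharges=1
Acc 4: bank1 row2 -> MISS (open row2); precharges=2
Acc 5: bank1 row4 -> MISS (open row4); precharges=3
Acc 6: bank1 row1 -> MISS (open row1); precharges=4
Acc 7: bank1 row3 -> MISS (open row3); precharges=5
Acc 8: bank1 row2 -> MISS (open row2); precharges=6
Acc 9: bank1 row4 -> MISS (open row4); precharges=7
Acc 10: bank1 row0 -> MISS (open row0); precharges=8
Acc 11: bank0 row3 -> MISS (open row3); precharges=9
Acc 12: bank1 row4 -> MISS (open row4); precharges=10
Acc 13: bank1 row1 -> MISS (open row1); precharges=11
Acc 14: bank0 row0 -> MISS (open row0); precharges=12

Answer: 12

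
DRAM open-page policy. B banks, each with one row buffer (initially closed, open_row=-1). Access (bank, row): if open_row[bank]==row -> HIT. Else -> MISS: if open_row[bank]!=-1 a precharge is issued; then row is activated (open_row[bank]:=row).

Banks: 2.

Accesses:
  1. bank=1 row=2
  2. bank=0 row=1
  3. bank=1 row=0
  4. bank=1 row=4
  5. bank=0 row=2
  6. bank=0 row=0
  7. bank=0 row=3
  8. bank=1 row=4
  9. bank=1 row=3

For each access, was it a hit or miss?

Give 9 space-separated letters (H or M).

Acc 1: bank1 row2 -> MISS (open row2); precharges=0
Acc 2: bank0 row1 -> MISS (open row1); precharges=0
Acc 3: bank1 row0 -> MISS (open row0); precharges=1
Acc 4: bank1 row4 -> MISS (open row4); precharges=2
Acc 5: bank0 row2 -> MISS (open row2); precharges=3
Acc 6: bank0 row0 -> MISS (open row0); precharges=4
Acc 7: bank0 row3 -> MISS (open row3); precharges=5
Acc 8: bank1 row4 -> HIT
Acc 9: bank1 row3 -> MISS (open row3); precharges=6

Answer: M M M M M M M H M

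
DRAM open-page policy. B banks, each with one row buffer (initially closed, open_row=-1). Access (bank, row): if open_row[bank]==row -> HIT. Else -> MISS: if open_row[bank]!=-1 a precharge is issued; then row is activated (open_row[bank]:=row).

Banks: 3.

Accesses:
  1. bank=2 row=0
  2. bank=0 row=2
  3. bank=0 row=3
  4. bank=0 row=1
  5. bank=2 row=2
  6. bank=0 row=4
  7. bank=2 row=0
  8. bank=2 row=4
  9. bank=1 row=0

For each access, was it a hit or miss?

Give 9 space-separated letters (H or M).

Acc 1: bank2 row0 -> MISS (open row0); precharges=0
Acc 2: bank0 row2 -> MISS (open row2); precharges=0
Acc 3: bank0 row3 -> MISS (open row3); precharges=1
Acc 4: bank0 row1 -> MISS (open row1); precharges=2
Acc 5: bank2 row2 -> MISS (open row2); precharges=3
Acc 6: bank0 row4 -> MISS (open row4); precharges=4
Acc 7: bank2 row0 -> MISS (open row0); precharges=5
Acc 8: bank2 row4 -> MISS (open row4); precharges=6
Acc 9: bank1 row0 -> MISS (open row0); precharges=6

Answer: M M M M M M M M M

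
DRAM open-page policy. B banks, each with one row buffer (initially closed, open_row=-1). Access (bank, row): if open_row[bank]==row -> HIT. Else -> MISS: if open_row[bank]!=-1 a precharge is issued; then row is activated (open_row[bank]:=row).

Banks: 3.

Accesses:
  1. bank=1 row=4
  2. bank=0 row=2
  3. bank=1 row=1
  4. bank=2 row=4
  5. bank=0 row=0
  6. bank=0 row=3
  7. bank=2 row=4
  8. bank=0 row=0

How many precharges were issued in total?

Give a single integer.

Acc 1: bank1 row4 -> MISS (open row4); precharges=0
Acc 2: bank0 row2 -> MISS (open row2); precharges=0
Acc 3: bank1 row1 -> MISS (open row1); precharges=1
Acc 4: bank2 row4 -> MISS (open row4); precharges=1
Acc 5: bank0 row0 -> MISS (open row0); precharges=2
Acc 6: bank0 row3 -> MISS (open row3); precharges=3
Acc 7: bank2 row4 -> HIT
Acc 8: bank0 row0 -> MISS (open row0); precharges=4

Answer: 4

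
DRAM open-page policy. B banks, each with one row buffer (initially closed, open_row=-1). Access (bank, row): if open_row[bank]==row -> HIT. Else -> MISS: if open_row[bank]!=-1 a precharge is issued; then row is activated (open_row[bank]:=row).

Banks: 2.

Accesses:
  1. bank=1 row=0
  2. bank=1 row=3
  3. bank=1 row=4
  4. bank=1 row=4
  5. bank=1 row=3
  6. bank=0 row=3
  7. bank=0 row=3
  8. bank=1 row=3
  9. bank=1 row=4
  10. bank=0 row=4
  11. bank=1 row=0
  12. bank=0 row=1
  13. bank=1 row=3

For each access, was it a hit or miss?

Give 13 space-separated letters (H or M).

Acc 1: bank1 row0 -> MISS (open row0); precharges=0
Acc 2: bank1 row3 -> MISS (open row3); precharges=1
Acc 3: bank1 row4 -> MISS (open row4); precharges=2
Acc 4: bank1 row4 -> HIT
Acc 5: bank1 row3 -> MISS (open row3); precharges=3
Acc 6: bank0 row3 -> MISS (open row3); precharges=3
Acc 7: bank0 row3 -> HIT
Acc 8: bank1 row3 -> HIT
Acc 9: bank1 row4 -> MISS (open row4); precharges=4
Acc 10: bank0 row4 -> MISS (open row4); precharges=5
Acc 11: bank1 row0 -> MISS (open row0); precharges=6
Acc 12: bank0 row1 -> MISS (open row1); precharges=7
Acc 13: bank1 row3 -> MISS (open row3); precharges=8

Answer: M M M H M M H H M M M M M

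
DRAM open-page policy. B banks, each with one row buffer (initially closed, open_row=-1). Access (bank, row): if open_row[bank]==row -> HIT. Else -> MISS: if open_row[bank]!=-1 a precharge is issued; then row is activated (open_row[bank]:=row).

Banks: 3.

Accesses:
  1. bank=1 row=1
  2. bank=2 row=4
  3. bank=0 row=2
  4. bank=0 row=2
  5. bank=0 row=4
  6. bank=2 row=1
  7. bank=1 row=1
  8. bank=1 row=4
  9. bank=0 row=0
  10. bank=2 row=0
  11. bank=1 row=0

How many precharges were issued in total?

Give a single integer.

Acc 1: bank1 row1 -> MISS (open row1); precharges=0
Acc 2: bank2 row4 -> MISS (open row4); precharges=0
Acc 3: bank0 row2 -> MISS (open row2); precharges=0
Acc 4: bank0 row2 -> HIT
Acc 5: bank0 row4 -> MISS (open row4); precharges=1
Acc 6: bank2 row1 -> MISS (open row1); precharges=2
Acc 7: bank1 row1 -> HIT
Acc 8: bank1 row4 -> MISS (open row4); precharges=3
Acc 9: bank0 row0 -> MISS (open row0); precharges=4
Acc 10: bank2 row0 -> MISS (open row0); precharges=5
Acc 11: bank1 row0 -> MISS (open row0); precharges=6

Answer: 6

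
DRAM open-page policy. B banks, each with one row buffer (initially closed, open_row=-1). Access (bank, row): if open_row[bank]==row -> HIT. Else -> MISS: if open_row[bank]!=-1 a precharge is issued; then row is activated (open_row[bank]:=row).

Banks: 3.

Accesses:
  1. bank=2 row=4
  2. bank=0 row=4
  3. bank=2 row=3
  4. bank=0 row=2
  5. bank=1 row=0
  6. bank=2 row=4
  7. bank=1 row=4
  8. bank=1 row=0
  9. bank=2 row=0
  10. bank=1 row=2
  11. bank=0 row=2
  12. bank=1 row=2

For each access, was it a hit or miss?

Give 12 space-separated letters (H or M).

Answer: M M M M M M M M M M H H

Derivation:
Acc 1: bank2 row4 -> MISS (open row4); precharges=0
Acc 2: bank0 row4 -> MISS (open row4); precharges=0
Acc 3: bank2 row3 -> MISS (open row3); precharges=1
Acc 4: bank0 row2 -> MISS (open row2); precharges=2
Acc 5: bank1 row0 -> MISS (open row0); precharges=2
Acc 6: bank2 row4 -> MISS (open row4); precharges=3
Acc 7: bank1 row4 -> MISS (open row4); precharges=4
Acc 8: bank1 row0 -> MISS (open row0); precharges=5
Acc 9: bank2 row0 -> MISS (open row0); precharges=6
Acc 10: bank1 row2 -> MISS (open row2); precharges=7
Acc 11: bank0 row2 -> HIT
Acc 12: bank1 row2 -> HIT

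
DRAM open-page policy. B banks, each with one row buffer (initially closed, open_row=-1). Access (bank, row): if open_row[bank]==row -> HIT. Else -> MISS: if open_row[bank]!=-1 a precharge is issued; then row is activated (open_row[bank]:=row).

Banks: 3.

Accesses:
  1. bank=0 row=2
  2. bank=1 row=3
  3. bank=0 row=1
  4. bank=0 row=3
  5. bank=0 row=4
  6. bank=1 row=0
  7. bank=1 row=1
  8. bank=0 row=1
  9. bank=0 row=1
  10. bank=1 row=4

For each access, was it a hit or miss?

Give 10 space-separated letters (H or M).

Acc 1: bank0 row2 -> MISS (open row2); precharges=0
Acc 2: bank1 row3 -> MISS (open row3); precharges=0
Acc 3: bank0 row1 -> MISS (open row1); precharges=1
Acc 4: bank0 row3 -> MISS (open row3); precharges=2
Acc 5: bank0 row4 -> MISS (open row4); precharges=3
Acc 6: bank1 row0 -> MISS (open row0); precharges=4
Acc 7: bank1 row1 -> MISS (open row1); precharges=5
Acc 8: bank0 row1 -> MISS (open row1); precharges=6
Acc 9: bank0 row1 -> HIT
Acc 10: bank1 row4 -> MISS (open row4); precharges=7

Answer: M M M M M M M M H M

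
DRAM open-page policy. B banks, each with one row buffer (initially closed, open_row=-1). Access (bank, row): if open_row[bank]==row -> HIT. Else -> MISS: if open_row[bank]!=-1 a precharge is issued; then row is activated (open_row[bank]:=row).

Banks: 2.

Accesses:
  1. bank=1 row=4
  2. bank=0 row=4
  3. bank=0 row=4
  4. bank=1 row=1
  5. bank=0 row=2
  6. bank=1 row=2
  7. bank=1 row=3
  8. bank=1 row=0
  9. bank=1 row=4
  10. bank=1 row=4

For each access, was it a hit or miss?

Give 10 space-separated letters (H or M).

Acc 1: bank1 row4 -> MISS (open row4); precharges=0
Acc 2: bank0 row4 -> MISS (open row4); precharges=0
Acc 3: bank0 row4 -> HIT
Acc 4: bank1 row1 -> MISS (open row1); precharges=1
Acc 5: bank0 row2 -> MISS (open row2); precharges=2
Acc 6: bank1 row2 -> MISS (open row2); precharges=3
Acc 7: bank1 row3 -> MISS (open row3); precharges=4
Acc 8: bank1 row0 -> MISS (open row0); precharges=5
Acc 9: bank1 row4 -> MISS (open row4); precharges=6
Acc 10: bank1 row4 -> HIT

Answer: M M H M M M M M M H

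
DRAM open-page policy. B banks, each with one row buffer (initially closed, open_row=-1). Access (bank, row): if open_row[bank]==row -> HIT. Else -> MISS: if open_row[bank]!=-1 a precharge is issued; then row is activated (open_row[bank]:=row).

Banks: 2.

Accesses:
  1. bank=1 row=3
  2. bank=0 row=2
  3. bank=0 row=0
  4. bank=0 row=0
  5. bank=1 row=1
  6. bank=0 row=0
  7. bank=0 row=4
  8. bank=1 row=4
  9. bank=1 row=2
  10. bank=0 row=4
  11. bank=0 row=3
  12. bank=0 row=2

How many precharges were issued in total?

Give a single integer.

Acc 1: bank1 row3 -> MISS (open row3); precharges=0
Acc 2: bank0 row2 -> MISS (open row2); precharges=0
Acc 3: bank0 row0 -> MISS (open row0); precharges=1
Acc 4: bank0 row0 -> HIT
Acc 5: bank1 row1 -> MISS (open row1); precharges=2
Acc 6: bank0 row0 -> HIT
Acc 7: bank0 row4 -> MISS (open row4); precharges=3
Acc 8: bank1 row4 -> MISS (open row4); precharges=4
Acc 9: bank1 row2 -> MISS (open row2); precharges=5
Acc 10: bank0 row4 -> HIT
Acc 11: bank0 row3 -> MISS (open row3); precharges=6
Acc 12: bank0 row2 -> MISS (open row2); precharges=7

Answer: 7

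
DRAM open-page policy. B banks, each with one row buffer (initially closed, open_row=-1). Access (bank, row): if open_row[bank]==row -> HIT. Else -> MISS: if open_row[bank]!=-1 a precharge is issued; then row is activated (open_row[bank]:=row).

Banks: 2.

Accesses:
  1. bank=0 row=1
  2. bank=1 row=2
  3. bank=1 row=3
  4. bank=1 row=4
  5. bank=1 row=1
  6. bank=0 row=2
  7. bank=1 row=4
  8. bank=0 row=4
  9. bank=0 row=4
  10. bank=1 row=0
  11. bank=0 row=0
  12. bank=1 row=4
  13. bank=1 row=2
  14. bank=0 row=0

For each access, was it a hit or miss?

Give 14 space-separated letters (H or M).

Acc 1: bank0 row1 -> MISS (open row1); precharges=0
Acc 2: bank1 row2 -> MISS (open row2); precharges=0
Acc 3: bank1 row3 -> MISS (open row3); precharges=1
Acc 4: bank1 row4 -> MISS (open row4); precharges=2
Acc 5: bank1 row1 -> MISS (open row1); precharges=3
Acc 6: bank0 row2 -> MISS (open row2); precharges=4
Acc 7: bank1 row4 -> MISS (open row4); precharges=5
Acc 8: bank0 row4 -> MISS (open row4); precharges=6
Acc 9: bank0 row4 -> HIT
Acc 10: bank1 row0 -> MISS (open row0); precharges=7
Acc 11: bank0 row0 -> MISS (open row0); precharges=8
Acc 12: bank1 row4 -> MISS (open row4); precharges=9
Acc 13: bank1 row2 -> MISS (open row2); precharges=10
Acc 14: bank0 row0 -> HIT

Answer: M M M M M M M M H M M M M H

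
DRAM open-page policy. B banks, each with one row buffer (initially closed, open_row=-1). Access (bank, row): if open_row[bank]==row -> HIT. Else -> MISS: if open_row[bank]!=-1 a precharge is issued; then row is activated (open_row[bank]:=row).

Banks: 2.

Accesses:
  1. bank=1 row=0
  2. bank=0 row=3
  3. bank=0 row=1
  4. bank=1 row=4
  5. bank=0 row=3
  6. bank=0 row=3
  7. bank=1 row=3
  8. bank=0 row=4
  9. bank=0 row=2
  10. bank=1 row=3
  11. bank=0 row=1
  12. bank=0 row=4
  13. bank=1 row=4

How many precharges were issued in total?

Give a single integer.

Answer: 9

Derivation:
Acc 1: bank1 row0 -> MISS (open row0); precharges=0
Acc 2: bank0 row3 -> MISS (open row3); precharges=0
Acc 3: bank0 row1 -> MISS (open row1); precharges=1
Acc 4: bank1 row4 -> MISS (open row4); precharges=2
Acc 5: bank0 row3 -> MISS (open row3); precharges=3
Acc 6: bank0 row3 -> HIT
Acc 7: bank1 row3 -> MISS (open row3); precharges=4
Acc 8: bank0 row4 -> MISS (open row4); precharges=5
Acc 9: bank0 row2 -> MISS (open row2); precharges=6
Acc 10: bank1 row3 -> HIT
Acc 11: bank0 row1 -> MISS (open row1); precharges=7
Acc 12: bank0 row4 -> MISS (open row4); precharges=8
Acc 13: bank1 row4 -> MISS (open row4); precharges=9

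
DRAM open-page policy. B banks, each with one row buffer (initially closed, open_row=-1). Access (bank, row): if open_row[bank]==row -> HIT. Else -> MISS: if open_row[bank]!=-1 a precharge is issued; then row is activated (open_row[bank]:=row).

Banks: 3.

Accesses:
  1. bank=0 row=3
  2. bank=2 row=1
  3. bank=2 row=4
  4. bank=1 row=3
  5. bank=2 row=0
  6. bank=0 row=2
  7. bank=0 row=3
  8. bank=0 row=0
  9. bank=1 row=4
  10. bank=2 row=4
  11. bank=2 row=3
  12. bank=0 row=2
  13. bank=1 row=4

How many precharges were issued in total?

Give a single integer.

Acc 1: bank0 row3 -> MISS (open row3); precharges=0
Acc 2: bank2 row1 -> MISS (open row1); precharges=0
Acc 3: bank2 row4 -> MISS (open row4); precharges=1
Acc 4: bank1 row3 -> MISS (open row3); precharges=1
Acc 5: bank2 row0 -> MISS (open row0); precharges=2
Acc 6: bank0 row2 -> MISS (open row2); precharges=3
Acc 7: bank0 row3 -> MISS (open row3); precharges=4
Acc 8: bank0 row0 -> MISS (open row0); precharges=5
Acc 9: bank1 row4 -> MISS (open row4); precharges=6
Acc 10: bank2 row4 -> MISS (open row4); precharges=7
Acc 11: bank2 row3 -> MISS (open row3); precharges=8
Acc 12: bank0 row2 -> MISS (open row2); precharges=9
Acc 13: bank1 row4 -> HIT

Answer: 9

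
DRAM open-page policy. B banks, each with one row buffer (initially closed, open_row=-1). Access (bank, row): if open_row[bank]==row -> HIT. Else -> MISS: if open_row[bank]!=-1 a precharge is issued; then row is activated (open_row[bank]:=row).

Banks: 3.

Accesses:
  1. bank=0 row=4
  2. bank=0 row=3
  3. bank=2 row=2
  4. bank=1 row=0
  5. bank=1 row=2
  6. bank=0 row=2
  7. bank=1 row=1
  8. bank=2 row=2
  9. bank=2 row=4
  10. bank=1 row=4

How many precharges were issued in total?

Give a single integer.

Answer: 6

Derivation:
Acc 1: bank0 row4 -> MISS (open row4); precharges=0
Acc 2: bank0 row3 -> MISS (open row3); precharges=1
Acc 3: bank2 row2 -> MISS (open row2); precharges=1
Acc 4: bank1 row0 -> MISS (open row0); precharges=1
Acc 5: bank1 row2 -> MISS (open row2); precharges=2
Acc 6: bank0 row2 -> MISS (open row2); precharges=3
Acc 7: bank1 row1 -> MISS (open row1); precharges=4
Acc 8: bank2 row2 -> HIT
Acc 9: bank2 row4 -> MISS (open row4); precharges=5
Acc 10: bank1 row4 -> MISS (open row4); precharges=6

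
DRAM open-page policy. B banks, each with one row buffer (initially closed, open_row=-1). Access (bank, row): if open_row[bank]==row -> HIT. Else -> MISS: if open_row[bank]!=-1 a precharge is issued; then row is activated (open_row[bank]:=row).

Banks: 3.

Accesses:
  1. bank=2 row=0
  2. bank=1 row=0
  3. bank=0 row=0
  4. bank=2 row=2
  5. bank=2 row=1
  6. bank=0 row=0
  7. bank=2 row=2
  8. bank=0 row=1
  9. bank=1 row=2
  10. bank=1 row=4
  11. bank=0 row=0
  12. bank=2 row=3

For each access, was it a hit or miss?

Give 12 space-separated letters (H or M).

Acc 1: bank2 row0 -> MISS (open row0); precharges=0
Acc 2: bank1 row0 -> MISS (open row0); precharges=0
Acc 3: bank0 row0 -> MISS (open row0); precharges=0
Acc 4: bank2 row2 -> MISS (open row2); precharges=1
Acc 5: bank2 row1 -> MISS (open row1); precharges=2
Acc 6: bank0 row0 -> HIT
Acc 7: bank2 row2 -> MISS (open row2); precharges=3
Acc 8: bank0 row1 -> MISS (open row1); precharges=4
Acc 9: bank1 row2 -> MISS (open row2); precharges=5
Acc 10: bank1 row4 -> MISS (open row4); precharges=6
Acc 11: bank0 row0 -> MISS (open row0); precharges=7
Acc 12: bank2 row3 -> MISS (open row3); precharges=8

Answer: M M M M M H M M M M M M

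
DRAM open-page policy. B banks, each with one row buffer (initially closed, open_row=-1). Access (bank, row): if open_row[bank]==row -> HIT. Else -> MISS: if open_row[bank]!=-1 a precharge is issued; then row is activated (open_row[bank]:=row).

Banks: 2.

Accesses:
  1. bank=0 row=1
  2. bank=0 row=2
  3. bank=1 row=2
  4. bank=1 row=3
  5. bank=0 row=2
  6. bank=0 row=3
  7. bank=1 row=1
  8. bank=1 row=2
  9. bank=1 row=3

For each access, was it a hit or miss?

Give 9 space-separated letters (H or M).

Acc 1: bank0 row1 -> MISS (open row1); precharges=0
Acc 2: bank0 row2 -> MISS (open row2); precharges=1
Acc 3: bank1 row2 -> MISS (open row2); precharges=1
Acc 4: bank1 row3 -> MISS (open row3); precharges=2
Acc 5: bank0 row2 -> HIT
Acc 6: bank0 row3 -> MISS (open row3); precharges=3
Acc 7: bank1 row1 -> MISS (open row1); precharges=4
Acc 8: bank1 row2 -> MISS (open row2); precharges=5
Acc 9: bank1 row3 -> MISS (open row3); precharges=6

Answer: M M M M H M M M M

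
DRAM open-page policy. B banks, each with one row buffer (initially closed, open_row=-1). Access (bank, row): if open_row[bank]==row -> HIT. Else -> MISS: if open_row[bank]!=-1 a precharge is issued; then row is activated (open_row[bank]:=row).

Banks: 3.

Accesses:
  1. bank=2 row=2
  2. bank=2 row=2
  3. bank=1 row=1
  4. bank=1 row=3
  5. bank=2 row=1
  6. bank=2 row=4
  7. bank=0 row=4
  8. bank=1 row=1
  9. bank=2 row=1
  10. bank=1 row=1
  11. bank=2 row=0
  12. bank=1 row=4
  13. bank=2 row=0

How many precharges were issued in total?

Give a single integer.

Acc 1: bank2 row2 -> MISS (open row2); precharges=0
Acc 2: bank2 row2 -> HIT
Acc 3: bank1 row1 -> MISS (open row1); precharges=0
Acc 4: bank1 row3 -> MISS (open row3); precharges=1
Acc 5: bank2 row1 -> MISS (open row1); precharges=2
Acc 6: bank2 row4 -> MISS (open row4); precharges=3
Acc 7: bank0 row4 -> MISS (open row4); precharges=3
Acc 8: bank1 row1 -> MISS (open row1); precharges=4
Acc 9: bank2 row1 -> MISS (open row1); precharges=5
Acc 10: bank1 row1 -> HIT
Acc 11: bank2 row0 -> MISS (open row0); precharges=6
Acc 12: bank1 row4 -> MISS (open row4); precharges=7
Acc 13: bank2 row0 -> HIT

Answer: 7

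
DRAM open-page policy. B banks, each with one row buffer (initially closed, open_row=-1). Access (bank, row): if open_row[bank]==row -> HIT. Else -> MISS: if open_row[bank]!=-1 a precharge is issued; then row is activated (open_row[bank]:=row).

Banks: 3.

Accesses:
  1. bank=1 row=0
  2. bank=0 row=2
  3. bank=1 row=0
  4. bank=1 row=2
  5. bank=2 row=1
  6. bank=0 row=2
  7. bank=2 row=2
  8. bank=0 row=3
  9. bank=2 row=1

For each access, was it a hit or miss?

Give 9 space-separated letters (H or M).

Answer: M M H M M H M M M

Derivation:
Acc 1: bank1 row0 -> MISS (open row0); precharges=0
Acc 2: bank0 row2 -> MISS (open row2); precharges=0
Acc 3: bank1 row0 -> HIT
Acc 4: bank1 row2 -> MISS (open row2); precharges=1
Acc 5: bank2 row1 -> MISS (open row1); precharges=1
Acc 6: bank0 row2 -> HIT
Acc 7: bank2 row2 -> MISS (open row2); precharges=2
Acc 8: bank0 row3 -> MISS (open row3); precharges=3
Acc 9: bank2 row1 -> MISS (open row1); precharges=4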